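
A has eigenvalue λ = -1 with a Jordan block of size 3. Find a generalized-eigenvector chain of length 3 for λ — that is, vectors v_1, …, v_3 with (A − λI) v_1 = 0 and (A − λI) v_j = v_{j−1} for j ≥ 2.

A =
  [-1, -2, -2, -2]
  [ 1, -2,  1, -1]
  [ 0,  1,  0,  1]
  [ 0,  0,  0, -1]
A Jordan chain for λ = -1 of length 3:
v_1 = (-2, -1, 1, 0)ᵀ
v_2 = (0, 1, 0, 0)ᵀ
v_3 = (1, 0, 0, 0)ᵀ

Let N = A − (-1)·I. We want v_3 with N^3 v_3 = 0 but N^2 v_3 ≠ 0; then v_{j-1} := N · v_j for j = 3, …, 2.

Pick v_3 = (1, 0, 0, 0)ᵀ.
Then v_2 = N · v_3 = (0, 1, 0, 0)ᵀ.
Then v_1 = N · v_2 = (-2, -1, 1, 0)ᵀ.

Sanity check: (A − (-1)·I) v_1 = (0, 0, 0, 0)ᵀ = 0. ✓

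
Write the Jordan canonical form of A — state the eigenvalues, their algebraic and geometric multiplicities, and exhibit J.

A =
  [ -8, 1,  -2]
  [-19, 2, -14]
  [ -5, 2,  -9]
J_3(-5)

The characteristic polynomial is
  det(x·I − A) = x^3 + 15*x^2 + 75*x + 125 = (x + 5)^3

Eigenvalues and multiplicities (the geometric multiplicity of λ is n − rank(A − λI), which equals the number of Jordan blocks for λ):
  λ = -5: algebraic multiplicity = 3, geometric multiplicity = 1

Determining the block sizes for each eigenvalue:
  λ = -5: one block (gm = 1), so the single block has size am = 3 → block sizes [3]

Assembling the blocks gives a Jordan form
J =
  [-5,  1,  0]
  [ 0, -5,  1]
  [ 0,  0, -5]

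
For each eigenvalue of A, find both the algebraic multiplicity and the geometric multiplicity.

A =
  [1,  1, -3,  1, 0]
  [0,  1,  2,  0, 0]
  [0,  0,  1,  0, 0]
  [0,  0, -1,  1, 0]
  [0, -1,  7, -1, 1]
λ = 1: alg = 5, geom = 3

Step 1 — factor the characteristic polynomial to read off the algebraic multiplicities:
  χ_A(x) = (x - 1)^5

Step 2 — compute geometric multiplicities via the rank-nullity identity g(λ) = n − rank(A − λI):
  rank(A − (1)·I) = 2, so dim ker(A − (1)·I) = n − 2 = 3

Summary:
  λ = 1: algebraic multiplicity = 5, geometric multiplicity = 3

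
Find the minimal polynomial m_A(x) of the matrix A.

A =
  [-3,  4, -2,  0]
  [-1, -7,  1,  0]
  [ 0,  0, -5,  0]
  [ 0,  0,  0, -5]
x^2 + 10*x + 25

The characteristic polynomial is χ_A(x) = (x + 5)^4, so the eigenvalues are known. The minimal polynomial is
  m_A(x) = Π_λ (x − λ)^{k_λ}
where k_λ is the size of the *largest* Jordan block for λ (equivalently, the smallest k with (A − λI)^k v = 0 for every generalised eigenvector v of λ).

  λ = -5: largest Jordan block has size 2, contributing (x + 5)^2

So m_A(x) = (x + 5)^2 = x^2 + 10*x + 25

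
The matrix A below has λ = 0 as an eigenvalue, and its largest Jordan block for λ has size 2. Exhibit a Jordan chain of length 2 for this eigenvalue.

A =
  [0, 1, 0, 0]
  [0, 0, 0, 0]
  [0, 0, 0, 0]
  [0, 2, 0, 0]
A Jordan chain for λ = 0 of length 2:
v_1 = (1, 0, 0, 2)ᵀ
v_2 = (0, 1, 0, 0)ᵀ

Let N = A − (0)·I. We want v_2 with N^2 v_2 = 0 but N^1 v_2 ≠ 0; then v_{j-1} := N · v_j for j = 2, …, 2.

Pick v_2 = (0, 1, 0, 0)ᵀ.
Then v_1 = N · v_2 = (1, 0, 0, 2)ᵀ.

Sanity check: (A − (0)·I) v_1 = (0, 0, 0, 0)ᵀ = 0. ✓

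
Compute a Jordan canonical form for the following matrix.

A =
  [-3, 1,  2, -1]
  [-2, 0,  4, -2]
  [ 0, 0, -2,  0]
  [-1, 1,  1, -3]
J_3(-2) ⊕ J_1(-2)

The characteristic polynomial is
  det(x·I − A) = x^4 + 8*x^3 + 24*x^2 + 32*x + 16 = (x + 2)^4

Eigenvalues and multiplicities (the geometric multiplicity of λ is n − rank(A − λI), which equals the number of Jordan blocks for λ):
  λ = -2: algebraic multiplicity = 4, geometric multiplicity = 2

Determining the block sizes for each eigenvalue:
  λ = -2: with am = 4 and gm = 2, the partition is not yet determined (e.g. several partitions of 4 into 2 parts exist). Let N = A − (-2)·I. Computing rank(N^1) = 2, rank(N^2) = 1, rank(N^3) = 0; the number of blocks of size ≥ j is rank(N^{j−1}) − rank(N^j), giving [2, 1, 1]. So we have 1 block(s) of size 3, 1 block(s) of size 1 → block sizes [3, 1]

Assembling the blocks gives a Jordan form
J =
  [-2,  1,  0,  0]
  [ 0, -2,  1,  0]
  [ 0,  0, -2,  0]
  [ 0,  0,  0, -2]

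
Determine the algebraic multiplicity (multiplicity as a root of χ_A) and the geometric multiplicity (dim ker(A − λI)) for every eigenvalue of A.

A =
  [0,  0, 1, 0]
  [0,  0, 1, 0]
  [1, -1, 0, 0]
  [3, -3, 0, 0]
λ = 0: alg = 4, geom = 2

Step 1 — factor the characteristic polynomial to read off the algebraic multiplicities:
  χ_A(x) = x^4

Step 2 — compute geometric multiplicities via the rank-nullity identity g(λ) = n − rank(A − λI):
  rank(A − (0)·I) = 2, so dim ker(A − (0)·I) = n − 2 = 2

Summary:
  λ = 0: algebraic multiplicity = 4, geometric multiplicity = 2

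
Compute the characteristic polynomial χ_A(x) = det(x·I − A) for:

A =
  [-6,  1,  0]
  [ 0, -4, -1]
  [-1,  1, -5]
x^3 + 15*x^2 + 75*x + 125

Expanding det(x·I − A) (e.g. by cofactor expansion or by noting that A is similar to its Jordan form J, which has the same characteristic polynomial as A) gives
  χ_A(x) = x^3 + 15*x^2 + 75*x + 125
which factors as (x + 5)^3. The eigenvalues (with algebraic multiplicities) are λ = -5 with multiplicity 3.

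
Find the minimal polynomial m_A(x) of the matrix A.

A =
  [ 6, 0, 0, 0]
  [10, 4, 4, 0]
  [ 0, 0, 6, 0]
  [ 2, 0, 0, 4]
x^2 - 10*x + 24

The characteristic polynomial is χ_A(x) = (x - 6)^2*(x - 4)^2, so the eigenvalues are known. The minimal polynomial is
  m_A(x) = Π_λ (x − λ)^{k_λ}
where k_λ is the size of the *largest* Jordan block for λ (equivalently, the smallest k with (A − λI)^k v = 0 for every generalised eigenvector v of λ).

  λ = 4: largest Jordan block has size 1, contributing (x − 4)
  λ = 6: largest Jordan block has size 1, contributing (x − 6)

So m_A(x) = (x - 6)*(x - 4) = x^2 - 10*x + 24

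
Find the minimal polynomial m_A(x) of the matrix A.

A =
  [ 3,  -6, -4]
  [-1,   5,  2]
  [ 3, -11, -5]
x^3 - 3*x^2 + 3*x - 1

The characteristic polynomial is χ_A(x) = (x - 1)^3, so the eigenvalues are known. The minimal polynomial is
  m_A(x) = Π_λ (x − λ)^{k_λ}
where k_λ is the size of the *largest* Jordan block for λ (equivalently, the smallest k with (A − λI)^k v = 0 for every generalised eigenvector v of λ).

  λ = 1: largest Jordan block has size 3, contributing (x − 1)^3

So m_A(x) = (x - 1)^3 = x^3 - 3*x^2 + 3*x - 1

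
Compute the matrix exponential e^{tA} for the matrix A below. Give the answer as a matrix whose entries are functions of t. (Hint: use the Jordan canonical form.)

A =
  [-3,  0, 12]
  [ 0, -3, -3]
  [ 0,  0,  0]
e^{tA} =
  [exp(-3*t), 0, 4 - 4*exp(-3*t)]
  [0, exp(-3*t), -1 + exp(-3*t)]
  [0, 0, 1]

Strategy: write A = P · J · P⁻¹ where J is a Jordan canonical form, so e^{tA} = P · e^{tJ} · P⁻¹, and e^{tJ} can be computed block-by-block.

A has Jordan form
J =
  [-3,  0, 0]
  [ 0, -3, 0]
  [ 0,  0, 0]
(up to reordering of blocks).

Per-block formulas:
  For a 1×1 block at λ = 0: exp(t · [0]) = [e^(0t)].
  For a 1×1 block at λ = -3: exp(t · [-3]) = [e^(-3t)].

After assembling e^{tJ} and conjugating by P, we get:

e^{tA} =
  [exp(-3*t), 0, 4 - 4*exp(-3*t)]
  [0, exp(-3*t), -1 + exp(-3*t)]
  [0, 0, 1]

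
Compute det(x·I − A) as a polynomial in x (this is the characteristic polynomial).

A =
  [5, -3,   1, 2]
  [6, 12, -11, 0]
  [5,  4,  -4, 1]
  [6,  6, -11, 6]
x^4 - 19*x^3 + 126*x^2 - 324*x + 216

Expanding det(x·I − A) (e.g. by cofactor expansion or by noting that A is similar to its Jordan form J, which has the same characteristic polynomial as A) gives
  χ_A(x) = x^4 - 19*x^3 + 126*x^2 - 324*x + 216
which factors as (x - 6)^3*(x - 1). The eigenvalues (with algebraic multiplicities) are λ = 1 with multiplicity 1, λ = 6 with multiplicity 3.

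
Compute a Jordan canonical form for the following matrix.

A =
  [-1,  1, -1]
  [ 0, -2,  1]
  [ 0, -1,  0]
J_2(-1) ⊕ J_1(-1)

The characteristic polynomial is
  det(x·I − A) = x^3 + 3*x^2 + 3*x + 1 = (x + 1)^3

Eigenvalues and multiplicities (the geometric multiplicity of λ is n − rank(A − λI), which equals the number of Jordan blocks for λ):
  λ = -1: algebraic multiplicity = 3, geometric multiplicity = 2

Determining the block sizes for each eigenvalue:
  λ = -1: 2 blocks summing to 3 forces exactly one block of size 2 and the rest size 1 → block sizes [2, 1]

Assembling the blocks gives a Jordan form
J =
  [-1,  1,  0]
  [ 0, -1,  0]
  [ 0,  0, -1]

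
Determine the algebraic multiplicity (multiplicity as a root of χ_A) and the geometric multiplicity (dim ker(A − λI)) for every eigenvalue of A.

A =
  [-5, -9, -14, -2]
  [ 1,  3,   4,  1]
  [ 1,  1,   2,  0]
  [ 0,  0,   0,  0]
λ = 0: alg = 4, geom = 2

Step 1 — factor the characteristic polynomial to read off the algebraic multiplicities:
  χ_A(x) = x^4

Step 2 — compute geometric multiplicities via the rank-nullity identity g(λ) = n − rank(A − λI):
  rank(A − (0)·I) = 2, so dim ker(A − (0)·I) = n − 2 = 2

Summary:
  λ = 0: algebraic multiplicity = 4, geometric multiplicity = 2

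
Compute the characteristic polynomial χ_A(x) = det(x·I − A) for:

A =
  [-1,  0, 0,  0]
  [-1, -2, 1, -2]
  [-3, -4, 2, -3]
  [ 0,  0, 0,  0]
x^4 + x^3

Expanding det(x·I − A) (e.g. by cofactor expansion or by noting that A is similar to its Jordan form J, which has the same characteristic polynomial as A) gives
  χ_A(x) = x^4 + x^3
which factors as x^3*(x + 1). The eigenvalues (with algebraic multiplicities) are λ = -1 with multiplicity 1, λ = 0 with multiplicity 3.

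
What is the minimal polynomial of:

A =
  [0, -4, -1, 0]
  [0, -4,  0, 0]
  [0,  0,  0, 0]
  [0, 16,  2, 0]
x^3 + 4*x^2

The characteristic polynomial is χ_A(x) = x^3*(x + 4), so the eigenvalues are known. The minimal polynomial is
  m_A(x) = Π_λ (x − λ)^{k_λ}
where k_λ is the size of the *largest* Jordan block for λ (equivalently, the smallest k with (A − λI)^k v = 0 for every generalised eigenvector v of λ).

  λ = -4: largest Jordan block has size 1, contributing (x + 4)
  λ = 0: largest Jordan block has size 2, contributing (x − 0)^2

So m_A(x) = x^2*(x + 4) = x^3 + 4*x^2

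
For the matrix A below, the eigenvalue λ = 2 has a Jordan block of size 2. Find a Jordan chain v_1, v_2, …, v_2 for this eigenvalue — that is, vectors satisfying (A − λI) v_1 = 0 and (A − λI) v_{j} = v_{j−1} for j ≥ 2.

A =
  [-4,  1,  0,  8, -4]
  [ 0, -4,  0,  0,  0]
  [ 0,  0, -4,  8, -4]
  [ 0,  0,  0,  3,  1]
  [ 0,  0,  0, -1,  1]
A Jordan chain for λ = 2 of length 2:
v_1 = (2, 0, 2, 1, -1)ᵀ
v_2 = (1, 0, 1, 1, 0)ᵀ

Let N = A − (2)·I. We want v_2 with N^2 v_2 = 0 but N^1 v_2 ≠ 0; then v_{j-1} := N · v_j for j = 2, …, 2.

Pick v_2 = (1, 0, 1, 1, 0)ᵀ.
Then v_1 = N · v_2 = (2, 0, 2, 1, -1)ᵀ.

Sanity check: (A − (2)·I) v_1 = (0, 0, 0, 0, 0)ᵀ = 0. ✓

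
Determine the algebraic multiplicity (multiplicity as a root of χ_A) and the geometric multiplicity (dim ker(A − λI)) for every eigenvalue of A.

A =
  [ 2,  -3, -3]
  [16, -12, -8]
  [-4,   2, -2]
λ = -4: alg = 3, geom = 2

Step 1 — factor the characteristic polynomial to read off the algebraic multiplicities:
  χ_A(x) = (x + 4)^3

Step 2 — compute geometric multiplicities via the rank-nullity identity g(λ) = n − rank(A − λI):
  rank(A − (-4)·I) = 1, so dim ker(A − (-4)·I) = n − 1 = 2

Summary:
  λ = -4: algebraic multiplicity = 3, geometric multiplicity = 2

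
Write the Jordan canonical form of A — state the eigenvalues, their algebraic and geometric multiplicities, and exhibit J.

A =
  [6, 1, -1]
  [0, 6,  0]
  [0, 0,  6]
J_2(6) ⊕ J_1(6)

The characteristic polynomial is
  det(x·I − A) = x^3 - 18*x^2 + 108*x - 216 = (x - 6)^3

Eigenvalues and multiplicities (the geometric multiplicity of λ is n − rank(A − λI), which equals the number of Jordan blocks for λ):
  λ = 6: algebraic multiplicity = 3, geometric multiplicity = 2

Determining the block sizes for each eigenvalue:
  λ = 6: 2 blocks summing to 3 forces exactly one block of size 2 and the rest size 1 → block sizes [2, 1]

Assembling the blocks gives a Jordan form
J =
  [6, 1, 0]
  [0, 6, 0]
  [0, 0, 6]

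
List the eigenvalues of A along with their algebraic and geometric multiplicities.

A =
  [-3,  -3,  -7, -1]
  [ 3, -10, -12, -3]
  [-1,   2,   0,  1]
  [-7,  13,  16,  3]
λ = -4: alg = 2, geom = 1; λ = -1: alg = 2, geom = 1

Step 1 — factor the characteristic polynomial to read off the algebraic multiplicities:
  χ_A(x) = (x + 1)^2*(x + 4)^2

Step 2 — compute geometric multiplicities via the rank-nullity identity g(λ) = n − rank(A − λI):
  rank(A − (-4)·I) = 3, so dim ker(A − (-4)·I) = n − 3 = 1
  rank(A − (-1)·I) = 3, so dim ker(A − (-1)·I) = n − 3 = 1

Summary:
  λ = -4: algebraic multiplicity = 2, geometric multiplicity = 1
  λ = -1: algebraic multiplicity = 2, geometric multiplicity = 1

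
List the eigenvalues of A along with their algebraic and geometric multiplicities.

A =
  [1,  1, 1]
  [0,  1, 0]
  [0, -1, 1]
λ = 1: alg = 3, geom = 1

Step 1 — factor the characteristic polynomial to read off the algebraic multiplicities:
  χ_A(x) = (x - 1)^3

Step 2 — compute geometric multiplicities via the rank-nullity identity g(λ) = n − rank(A − λI):
  rank(A − (1)·I) = 2, so dim ker(A − (1)·I) = n − 2 = 1

Summary:
  λ = 1: algebraic multiplicity = 3, geometric multiplicity = 1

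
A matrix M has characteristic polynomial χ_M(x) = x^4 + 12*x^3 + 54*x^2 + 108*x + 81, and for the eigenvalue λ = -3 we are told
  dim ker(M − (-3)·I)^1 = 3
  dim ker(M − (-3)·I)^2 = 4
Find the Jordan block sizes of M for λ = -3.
Block sizes for λ = -3: [2, 1, 1]

From the dimensions of kernels of powers, the number of Jordan blocks of size at least j is d_j − d_{j−1} where d_j = dim ker(N^j) (with d_0 = 0). Computing the differences gives [3, 1].
The number of blocks of size exactly k is (#blocks of size ≥ k) − (#blocks of size ≥ k + 1), so the partition is: 2 block(s) of size 1, 1 block(s) of size 2.
In nonincreasing order the block sizes are [2, 1, 1].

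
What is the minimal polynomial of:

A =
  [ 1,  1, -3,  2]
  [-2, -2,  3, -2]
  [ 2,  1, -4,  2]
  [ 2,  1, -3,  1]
x^2 + 2*x + 1

The characteristic polynomial is χ_A(x) = (x + 1)^4, so the eigenvalues are known. The minimal polynomial is
  m_A(x) = Π_λ (x − λ)^{k_λ}
where k_λ is the size of the *largest* Jordan block for λ (equivalently, the smallest k with (A − λI)^k v = 0 for every generalised eigenvector v of λ).

  λ = -1: largest Jordan block has size 2, contributing (x + 1)^2

So m_A(x) = (x + 1)^2 = x^2 + 2*x + 1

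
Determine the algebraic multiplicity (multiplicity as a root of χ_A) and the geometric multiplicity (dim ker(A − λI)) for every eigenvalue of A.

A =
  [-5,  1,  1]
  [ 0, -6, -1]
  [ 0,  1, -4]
λ = -5: alg = 3, geom = 2

Step 1 — factor the characteristic polynomial to read off the algebraic multiplicities:
  χ_A(x) = (x + 5)^3

Step 2 — compute geometric multiplicities via the rank-nullity identity g(λ) = n − rank(A − λI):
  rank(A − (-5)·I) = 1, so dim ker(A − (-5)·I) = n − 1 = 2

Summary:
  λ = -5: algebraic multiplicity = 3, geometric multiplicity = 2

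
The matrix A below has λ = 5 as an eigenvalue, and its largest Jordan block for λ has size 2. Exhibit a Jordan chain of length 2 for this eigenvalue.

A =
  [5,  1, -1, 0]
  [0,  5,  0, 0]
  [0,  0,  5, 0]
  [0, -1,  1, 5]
A Jordan chain for λ = 5 of length 2:
v_1 = (1, 0, 0, -1)ᵀ
v_2 = (0, 1, 0, 0)ᵀ

Let N = A − (5)·I. We want v_2 with N^2 v_2 = 0 but N^1 v_2 ≠ 0; then v_{j-1} := N · v_j for j = 2, …, 2.

Pick v_2 = (0, 1, 0, 0)ᵀ.
Then v_1 = N · v_2 = (1, 0, 0, -1)ᵀ.

Sanity check: (A − (5)·I) v_1 = (0, 0, 0, 0)ᵀ = 0. ✓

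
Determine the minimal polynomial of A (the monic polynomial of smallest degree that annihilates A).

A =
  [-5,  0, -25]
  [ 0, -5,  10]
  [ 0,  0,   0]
x^2 + 5*x

The characteristic polynomial is χ_A(x) = x*(x + 5)^2, so the eigenvalues are known. The minimal polynomial is
  m_A(x) = Π_λ (x − λ)^{k_λ}
where k_λ is the size of the *largest* Jordan block for λ (equivalently, the smallest k with (A − λI)^k v = 0 for every generalised eigenvector v of λ).

  λ = -5: largest Jordan block has size 1, contributing (x + 5)
  λ = 0: largest Jordan block has size 1, contributing (x − 0)

So m_A(x) = x*(x + 5) = x^2 + 5*x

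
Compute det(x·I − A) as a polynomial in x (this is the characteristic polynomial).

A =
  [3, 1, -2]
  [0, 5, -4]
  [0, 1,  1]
x^3 - 9*x^2 + 27*x - 27

Expanding det(x·I − A) (e.g. by cofactor expansion or by noting that A is similar to its Jordan form J, which has the same characteristic polynomial as A) gives
  χ_A(x) = x^3 - 9*x^2 + 27*x - 27
which factors as (x - 3)^3. The eigenvalues (with algebraic multiplicities) are λ = 3 with multiplicity 3.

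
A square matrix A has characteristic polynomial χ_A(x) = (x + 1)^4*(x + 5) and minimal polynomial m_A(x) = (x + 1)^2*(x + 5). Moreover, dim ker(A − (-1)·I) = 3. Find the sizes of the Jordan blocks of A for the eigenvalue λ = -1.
Block sizes for λ = -1: [2, 1, 1]

Step 1 — from the characteristic polynomial, algebraic multiplicity of λ = -1 is 4. From dim ker(A − (-1)·I) = 3, there are exactly 3 Jordan blocks for λ = -1.
Step 2 — from the minimal polynomial, the factor (x + 1)^2 tells us the largest block for λ = -1 has size 2.
Step 3 — with total size 4, 3 blocks, and largest block 2, the block sizes (in nonincreasing order) are [2, 1, 1].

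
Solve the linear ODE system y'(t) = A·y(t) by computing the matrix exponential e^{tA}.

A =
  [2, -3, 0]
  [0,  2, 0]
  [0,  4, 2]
e^{tA} =
  [exp(2*t), -3*t*exp(2*t), 0]
  [0, exp(2*t), 0]
  [0, 4*t*exp(2*t), exp(2*t)]

Strategy: write A = P · J · P⁻¹ where J is a Jordan canonical form, so e^{tA} = P · e^{tJ} · P⁻¹, and e^{tJ} can be computed block-by-block.

A has Jordan form
J =
  [2, 1, 0]
  [0, 2, 0]
  [0, 0, 2]
(up to reordering of blocks).

Per-block formulas:
  For a 1×1 block at λ = 2: exp(t · [2]) = [e^(2t)].
  For a 2×2 Jordan block J_2(2): exp(t · J_2(2)) = e^(2t)·(I + t·N), where N is the 2×2 nilpotent shift.

After assembling e^{tJ} and conjugating by P, we get:

e^{tA} =
  [exp(2*t), -3*t*exp(2*t), 0]
  [0, exp(2*t), 0]
  [0, 4*t*exp(2*t), exp(2*t)]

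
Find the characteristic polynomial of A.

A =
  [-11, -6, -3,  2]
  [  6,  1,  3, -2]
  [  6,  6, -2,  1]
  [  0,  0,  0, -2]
x^4 + 14*x^3 + 69*x^2 + 140*x + 100

Expanding det(x·I − A) (e.g. by cofactor expansion or by noting that A is similar to its Jordan form J, which has the same characteristic polynomial as A) gives
  χ_A(x) = x^4 + 14*x^3 + 69*x^2 + 140*x + 100
which factors as (x + 2)^2*(x + 5)^2. The eigenvalues (with algebraic multiplicities) are λ = -5 with multiplicity 2, λ = -2 with multiplicity 2.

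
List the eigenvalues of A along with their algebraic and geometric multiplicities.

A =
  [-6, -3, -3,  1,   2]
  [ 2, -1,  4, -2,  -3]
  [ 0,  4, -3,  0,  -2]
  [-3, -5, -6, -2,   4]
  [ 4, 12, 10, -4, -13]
λ = -5: alg = 5, geom = 2

Step 1 — factor the characteristic polynomial to read off the algebraic multiplicities:
  χ_A(x) = (x + 5)^5

Step 2 — compute geometric multiplicities via the rank-nullity identity g(λ) = n − rank(A − λI):
  rank(A − (-5)·I) = 3, so dim ker(A − (-5)·I) = n − 3 = 2

Summary:
  λ = -5: algebraic multiplicity = 5, geometric multiplicity = 2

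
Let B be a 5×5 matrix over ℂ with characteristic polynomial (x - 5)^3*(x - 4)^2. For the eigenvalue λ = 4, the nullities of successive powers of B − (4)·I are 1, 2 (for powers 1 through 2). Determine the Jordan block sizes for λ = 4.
Block sizes for λ = 4: [2]

From the dimensions of kernels of powers, the number of Jordan blocks of size at least j is d_j − d_{j−1} where d_j = dim ker(N^j) (with d_0 = 0). Computing the differences gives [1, 1].
The number of blocks of size exactly k is (#blocks of size ≥ k) − (#blocks of size ≥ k + 1), so the partition is: 1 block(s) of size 2.
In nonincreasing order the block sizes are [2].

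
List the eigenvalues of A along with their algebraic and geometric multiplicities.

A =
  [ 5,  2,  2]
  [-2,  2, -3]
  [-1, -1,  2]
λ = 3: alg = 3, geom = 1

Step 1 — factor the characteristic polynomial to read off the algebraic multiplicities:
  χ_A(x) = (x - 3)^3

Step 2 — compute geometric multiplicities via the rank-nullity identity g(λ) = n − rank(A − λI):
  rank(A − (3)·I) = 2, so dim ker(A − (3)·I) = n − 2 = 1

Summary:
  λ = 3: algebraic multiplicity = 3, geometric multiplicity = 1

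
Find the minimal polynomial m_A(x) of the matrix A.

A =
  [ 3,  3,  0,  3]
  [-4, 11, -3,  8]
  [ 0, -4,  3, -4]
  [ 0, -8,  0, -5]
x^3 - 9*x^2 + 27*x - 27

The characteristic polynomial is χ_A(x) = (x - 3)^4, so the eigenvalues are known. The minimal polynomial is
  m_A(x) = Π_λ (x − λ)^{k_λ}
where k_λ is the size of the *largest* Jordan block for λ (equivalently, the smallest k with (A − λI)^k v = 0 for every generalised eigenvector v of λ).

  λ = 3: largest Jordan block has size 3, contributing (x − 3)^3

So m_A(x) = (x - 3)^3 = x^3 - 9*x^2 + 27*x - 27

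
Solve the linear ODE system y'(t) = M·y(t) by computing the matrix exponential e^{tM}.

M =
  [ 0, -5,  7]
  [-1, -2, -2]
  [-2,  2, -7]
e^{tM} =
  [3*t*exp(-3*t) + exp(-3*t), -3*t^2*exp(-3*t) - 5*t*exp(-3*t), 3*t^2*exp(-3*t)/2 + 7*t*exp(-3*t)]
  [-t*exp(-3*t), t^2*exp(-3*t) + t*exp(-3*t) + exp(-3*t), -t^2*exp(-3*t)/2 - 2*t*exp(-3*t)]
  [-2*t*exp(-3*t), 2*t^2*exp(-3*t) + 2*t*exp(-3*t), -t^2*exp(-3*t) - 4*t*exp(-3*t) + exp(-3*t)]

Strategy: write M = P · J · P⁻¹ where J is a Jordan canonical form, so e^{tM} = P · e^{tJ} · P⁻¹, and e^{tJ} can be computed block-by-block.

M has Jordan form
J =
  [-3,  1,  0]
  [ 0, -3,  1]
  [ 0,  0, -3]
(up to reordering of blocks).

Per-block formulas:
  For a 3×3 Jordan block J_3(-3): exp(t · J_3(-3)) = e^(-3t)·(I + t·N + (t^2/2)·N^2), where N is the 3×3 nilpotent shift.

After assembling e^{tJ} and conjugating by P, we get:

e^{tM} =
  [3*t*exp(-3*t) + exp(-3*t), -3*t^2*exp(-3*t) - 5*t*exp(-3*t), 3*t^2*exp(-3*t)/2 + 7*t*exp(-3*t)]
  [-t*exp(-3*t), t^2*exp(-3*t) + t*exp(-3*t) + exp(-3*t), -t^2*exp(-3*t)/2 - 2*t*exp(-3*t)]
  [-2*t*exp(-3*t), 2*t^2*exp(-3*t) + 2*t*exp(-3*t), -t^2*exp(-3*t) - 4*t*exp(-3*t) + exp(-3*t)]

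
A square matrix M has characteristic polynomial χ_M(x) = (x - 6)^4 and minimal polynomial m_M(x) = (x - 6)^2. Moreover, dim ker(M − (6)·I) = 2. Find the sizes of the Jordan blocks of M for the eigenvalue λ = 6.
Block sizes for λ = 6: [2, 2]

Step 1 — from the characteristic polynomial, algebraic multiplicity of λ = 6 is 4. From dim ker(M − (6)·I) = 2, there are exactly 2 Jordan blocks for λ = 6.
Step 2 — from the minimal polynomial, the factor (x − 6)^2 tells us the largest block for λ = 6 has size 2.
Step 3 — with total size 4, 2 blocks, and largest block 2, the block sizes (in nonincreasing order) are [2, 2].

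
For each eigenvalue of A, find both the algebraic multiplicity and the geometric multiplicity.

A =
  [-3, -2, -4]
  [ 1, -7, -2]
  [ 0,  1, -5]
λ = -5: alg = 3, geom = 1

Step 1 — factor the characteristic polynomial to read off the algebraic multiplicities:
  χ_A(x) = (x + 5)^3

Step 2 — compute geometric multiplicities via the rank-nullity identity g(λ) = n − rank(A − λI):
  rank(A − (-5)·I) = 2, so dim ker(A − (-5)·I) = n − 2 = 1

Summary:
  λ = -5: algebraic multiplicity = 3, geometric multiplicity = 1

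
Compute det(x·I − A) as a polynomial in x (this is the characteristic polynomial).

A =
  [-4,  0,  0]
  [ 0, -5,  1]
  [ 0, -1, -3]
x^3 + 12*x^2 + 48*x + 64

Expanding det(x·I − A) (e.g. by cofactor expansion or by noting that A is similar to its Jordan form J, which has the same characteristic polynomial as A) gives
  χ_A(x) = x^3 + 12*x^2 + 48*x + 64
which factors as (x + 4)^3. The eigenvalues (with algebraic multiplicities) are λ = -4 with multiplicity 3.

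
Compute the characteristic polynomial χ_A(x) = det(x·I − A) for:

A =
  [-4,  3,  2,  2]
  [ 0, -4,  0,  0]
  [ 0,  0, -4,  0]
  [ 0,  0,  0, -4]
x^4 + 16*x^3 + 96*x^2 + 256*x + 256

Expanding det(x·I − A) (e.g. by cofactor expansion or by noting that A is similar to its Jordan form J, which has the same characteristic polynomial as A) gives
  χ_A(x) = x^4 + 16*x^3 + 96*x^2 + 256*x + 256
which factors as (x + 4)^4. The eigenvalues (with algebraic multiplicities) are λ = -4 with multiplicity 4.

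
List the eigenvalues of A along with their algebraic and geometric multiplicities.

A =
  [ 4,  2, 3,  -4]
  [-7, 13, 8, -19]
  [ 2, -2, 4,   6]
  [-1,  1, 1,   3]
λ = 6: alg = 4, geom = 2

Step 1 — factor the characteristic polynomial to read off the algebraic multiplicities:
  χ_A(x) = (x - 6)^4

Step 2 — compute geometric multiplicities via the rank-nullity identity g(λ) = n − rank(A − λI):
  rank(A − (6)·I) = 2, so dim ker(A − (6)·I) = n − 2 = 2

Summary:
  λ = 6: algebraic multiplicity = 4, geometric multiplicity = 2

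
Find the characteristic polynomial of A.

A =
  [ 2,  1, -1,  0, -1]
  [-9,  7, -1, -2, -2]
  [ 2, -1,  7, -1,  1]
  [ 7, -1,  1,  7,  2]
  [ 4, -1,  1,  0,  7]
x^5 - 30*x^4 + 360*x^3 - 2160*x^2 + 6480*x - 7776

Expanding det(x·I − A) (e.g. by cofactor expansion or by noting that A is similar to its Jordan form J, which has the same characteristic polynomial as A) gives
  χ_A(x) = x^5 - 30*x^4 + 360*x^3 - 2160*x^2 + 6480*x - 7776
which factors as (x - 6)^5. The eigenvalues (with algebraic multiplicities) are λ = 6 with multiplicity 5.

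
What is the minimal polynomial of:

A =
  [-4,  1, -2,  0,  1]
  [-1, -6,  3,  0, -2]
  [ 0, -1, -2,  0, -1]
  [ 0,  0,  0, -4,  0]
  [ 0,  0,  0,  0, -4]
x^3 + 12*x^2 + 48*x + 64

The characteristic polynomial is χ_A(x) = (x + 4)^5, so the eigenvalues are known. The minimal polynomial is
  m_A(x) = Π_λ (x − λ)^{k_λ}
where k_λ is the size of the *largest* Jordan block for λ (equivalently, the smallest k with (A − λI)^k v = 0 for every generalised eigenvector v of λ).

  λ = -4: largest Jordan block has size 3, contributing (x + 4)^3

So m_A(x) = (x + 4)^3 = x^3 + 12*x^2 + 48*x + 64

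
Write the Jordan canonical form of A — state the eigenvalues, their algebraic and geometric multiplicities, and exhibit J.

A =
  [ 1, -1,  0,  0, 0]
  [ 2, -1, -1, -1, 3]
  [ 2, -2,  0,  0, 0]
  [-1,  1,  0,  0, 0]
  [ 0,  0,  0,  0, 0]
J_3(0) ⊕ J_1(0) ⊕ J_1(0)

The characteristic polynomial is
  det(x·I − A) = x^5

Eigenvalues and multiplicities (the geometric multiplicity of λ is n − rank(A − λI), which equals the number of Jordan blocks for λ):
  λ = 0: algebraic multiplicity = 5, geometric multiplicity = 3

Determining the block sizes for each eigenvalue:
  λ = 0: with am = 5 and gm = 3, the partition is not yet determined (e.g. several partitions of 5 into 3 parts exist). Let N = A − (0)·I. Computing rank(N^1) = 2, rank(N^2) = 1, rank(N^3) = 0; the number of blocks of size ≥ j is rank(N^{j−1}) − rank(N^j), giving [3, 1, 1]. So we have 1 block(s) of size 3, 2 block(s) of size 1 → block sizes [3, 1, 1]

Assembling the blocks gives a Jordan form
J =
  [0, 1, 0, 0, 0]
  [0, 0, 1, 0, 0]
  [0, 0, 0, 0, 0]
  [0, 0, 0, 0, 0]
  [0, 0, 0, 0, 0]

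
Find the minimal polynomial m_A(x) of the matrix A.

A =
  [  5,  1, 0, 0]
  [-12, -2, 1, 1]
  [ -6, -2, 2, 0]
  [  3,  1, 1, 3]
x^3 - 6*x^2 + 12*x - 8

The characteristic polynomial is χ_A(x) = (x - 2)^4, so the eigenvalues are known. The minimal polynomial is
  m_A(x) = Π_λ (x − λ)^{k_λ}
where k_λ is the size of the *largest* Jordan block for λ (equivalently, the smallest k with (A − λI)^k v = 0 for every generalised eigenvector v of λ).

  λ = 2: largest Jordan block has size 3, contributing (x − 2)^3

So m_A(x) = (x - 2)^3 = x^3 - 6*x^2 + 12*x - 8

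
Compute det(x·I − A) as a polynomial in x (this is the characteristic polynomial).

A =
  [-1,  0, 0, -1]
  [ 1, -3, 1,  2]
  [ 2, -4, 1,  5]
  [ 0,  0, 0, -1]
x^4 + 4*x^3 + 6*x^2 + 4*x + 1

Expanding det(x·I − A) (e.g. by cofactor expansion or by noting that A is similar to its Jordan form J, which has the same characteristic polynomial as A) gives
  χ_A(x) = x^4 + 4*x^3 + 6*x^2 + 4*x + 1
which factors as (x + 1)^4. The eigenvalues (with algebraic multiplicities) are λ = -1 with multiplicity 4.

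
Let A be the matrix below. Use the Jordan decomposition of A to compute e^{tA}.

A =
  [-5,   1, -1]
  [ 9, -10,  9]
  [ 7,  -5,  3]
e^{tA} =
  [3*t^2*exp(-4*t)/2 - t*exp(-4*t) + exp(-4*t), -t^2*exp(-4*t) + t*exp(-4*t), 3*t^2*exp(-4*t)/2 - t*exp(-4*t)]
  [9*t*exp(-4*t), -6*t*exp(-4*t) + exp(-4*t), 9*t*exp(-4*t)]
  [-3*t^2*exp(-4*t)/2 + 7*t*exp(-4*t), t^2*exp(-4*t) - 5*t*exp(-4*t), -3*t^2*exp(-4*t)/2 + 7*t*exp(-4*t) + exp(-4*t)]

Strategy: write A = P · J · P⁻¹ where J is a Jordan canonical form, so e^{tA} = P · e^{tJ} · P⁻¹, and e^{tJ} can be computed block-by-block.

A has Jordan form
J =
  [-4,  1,  0]
  [ 0, -4,  1]
  [ 0,  0, -4]
(up to reordering of blocks).

Per-block formulas:
  For a 3×3 Jordan block J_3(-4): exp(t · J_3(-4)) = e^(-4t)·(I + t·N + (t^2/2)·N^2), where N is the 3×3 nilpotent shift.

After assembling e^{tJ} and conjugating by P, we get:

e^{tA} =
  [3*t^2*exp(-4*t)/2 - t*exp(-4*t) + exp(-4*t), -t^2*exp(-4*t) + t*exp(-4*t), 3*t^2*exp(-4*t)/2 - t*exp(-4*t)]
  [9*t*exp(-4*t), -6*t*exp(-4*t) + exp(-4*t), 9*t*exp(-4*t)]
  [-3*t^2*exp(-4*t)/2 + 7*t*exp(-4*t), t^2*exp(-4*t) - 5*t*exp(-4*t), -3*t^2*exp(-4*t)/2 + 7*t*exp(-4*t) + exp(-4*t)]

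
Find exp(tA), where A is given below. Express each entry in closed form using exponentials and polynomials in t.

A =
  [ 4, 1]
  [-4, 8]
e^{tA} =
  [-2*t*exp(6*t) + exp(6*t), t*exp(6*t)]
  [-4*t*exp(6*t), 2*t*exp(6*t) + exp(6*t)]

Strategy: write A = P · J · P⁻¹ where J is a Jordan canonical form, so e^{tA} = P · e^{tJ} · P⁻¹, and e^{tJ} can be computed block-by-block.

A has Jordan form
J =
  [6, 1]
  [0, 6]
(up to reordering of blocks).

Per-block formulas:
  For a 2×2 Jordan block J_2(6): exp(t · J_2(6)) = e^(6t)·(I + t·N), where N is the 2×2 nilpotent shift.

After assembling e^{tJ} and conjugating by P, we get:

e^{tA} =
  [-2*t*exp(6*t) + exp(6*t), t*exp(6*t)]
  [-4*t*exp(6*t), 2*t*exp(6*t) + exp(6*t)]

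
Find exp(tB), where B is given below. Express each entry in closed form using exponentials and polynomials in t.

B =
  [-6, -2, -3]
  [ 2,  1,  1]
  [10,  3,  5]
e^{tB} =
  [t^2 - 6*t + 1, t^2/2 - 2*t, t^2/2 - 3*t]
  [2*t, t + 1, t]
  [-2*t^2 + 10*t, -t^2 + 3*t, -t^2 + 5*t + 1]

Strategy: write B = P · J · P⁻¹ where J is a Jordan canonical form, so e^{tB} = P · e^{tJ} · P⁻¹, and e^{tJ} can be computed block-by-block.

B has Jordan form
J =
  [0, 1, 0]
  [0, 0, 1]
  [0, 0, 0]
(up to reordering of blocks).

Per-block formulas:
  For a 3×3 Jordan block J_3(0): exp(t · J_3(0)) = e^(0t)·(I + t·N + (t^2/2)·N^2), where N is the 3×3 nilpotent shift.

After assembling e^{tJ} and conjugating by P, we get:

e^{tB} =
  [t^2 - 6*t + 1, t^2/2 - 2*t, t^2/2 - 3*t]
  [2*t, t + 1, t]
  [-2*t^2 + 10*t, -t^2 + 3*t, -t^2 + 5*t + 1]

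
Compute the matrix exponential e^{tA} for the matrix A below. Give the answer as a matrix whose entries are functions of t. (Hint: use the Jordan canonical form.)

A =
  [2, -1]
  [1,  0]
e^{tA} =
  [t*exp(t) + exp(t), -t*exp(t)]
  [t*exp(t), -t*exp(t) + exp(t)]

Strategy: write A = P · J · P⁻¹ where J is a Jordan canonical form, so e^{tA} = P · e^{tJ} · P⁻¹, and e^{tJ} can be computed block-by-block.

A has Jordan form
J =
  [1, 1]
  [0, 1]
(up to reordering of blocks).

Per-block formulas:
  For a 2×2 Jordan block J_2(1): exp(t · J_2(1)) = e^(1t)·(I + t·N), where N is the 2×2 nilpotent shift.

After assembling e^{tJ} and conjugating by P, we get:

e^{tA} =
  [t*exp(t) + exp(t), -t*exp(t)]
  [t*exp(t), -t*exp(t) + exp(t)]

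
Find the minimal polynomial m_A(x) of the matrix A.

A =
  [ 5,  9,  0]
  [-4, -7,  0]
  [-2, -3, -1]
x^2 + 2*x + 1

The characteristic polynomial is χ_A(x) = (x + 1)^3, so the eigenvalues are known. The minimal polynomial is
  m_A(x) = Π_λ (x − λ)^{k_λ}
where k_λ is the size of the *largest* Jordan block for λ (equivalently, the smallest k with (A − λI)^k v = 0 for every generalised eigenvector v of λ).

  λ = -1: largest Jordan block has size 2, contributing (x + 1)^2

So m_A(x) = (x + 1)^2 = x^2 + 2*x + 1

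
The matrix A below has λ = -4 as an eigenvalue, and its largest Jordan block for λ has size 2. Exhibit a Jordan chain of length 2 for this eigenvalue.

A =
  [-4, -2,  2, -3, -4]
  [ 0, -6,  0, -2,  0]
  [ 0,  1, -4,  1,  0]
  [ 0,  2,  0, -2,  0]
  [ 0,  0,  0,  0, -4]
A Jordan chain for λ = -4 of length 2:
v_1 = (-2, -2, 1, 2, 0)ᵀ
v_2 = (0, 1, 0, 0, 0)ᵀ

Let N = A − (-4)·I. We want v_2 with N^2 v_2 = 0 but N^1 v_2 ≠ 0; then v_{j-1} := N · v_j for j = 2, …, 2.

Pick v_2 = (0, 1, 0, 0, 0)ᵀ.
Then v_1 = N · v_2 = (-2, -2, 1, 2, 0)ᵀ.

Sanity check: (A − (-4)·I) v_1 = (0, 0, 0, 0, 0)ᵀ = 0. ✓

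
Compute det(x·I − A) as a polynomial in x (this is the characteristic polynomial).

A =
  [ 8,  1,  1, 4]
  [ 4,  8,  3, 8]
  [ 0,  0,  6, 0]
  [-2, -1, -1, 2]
x^4 - 24*x^3 + 216*x^2 - 864*x + 1296

Expanding det(x·I − A) (e.g. by cofactor expansion or by noting that A is similar to its Jordan form J, which has the same characteristic polynomial as A) gives
  χ_A(x) = x^4 - 24*x^3 + 216*x^2 - 864*x + 1296
which factors as (x - 6)^4. The eigenvalues (with algebraic multiplicities) are λ = 6 with multiplicity 4.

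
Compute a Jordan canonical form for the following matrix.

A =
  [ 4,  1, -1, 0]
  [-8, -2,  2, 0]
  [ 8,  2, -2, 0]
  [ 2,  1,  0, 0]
J_2(0) ⊕ J_2(0)

The characteristic polynomial is
  det(x·I − A) = x^4

Eigenvalues and multiplicities (the geometric multiplicity of λ is n − rank(A − λI), which equals the number of Jordan blocks for λ):
  λ = 0: algebraic multiplicity = 4, geometric multiplicity = 2

Determining the block sizes for each eigenvalue:
  λ = 0: with am = 4 and gm = 2, the partition is not yet determined (e.g. several partitions of 4 into 2 parts exist). Let N = A − (0)·I. Computing rank(N^1) = 2, rank(N^2) = 0; the number of blocks of size ≥ j is rank(N^{j−1}) − rank(N^j), giving [2, 2]. So we have 2 block(s) of size 2 → block sizes [2, 2]

Assembling the blocks gives a Jordan form
J =
  [0, 1, 0, 0]
  [0, 0, 0, 0]
  [0, 0, 0, 1]
  [0, 0, 0, 0]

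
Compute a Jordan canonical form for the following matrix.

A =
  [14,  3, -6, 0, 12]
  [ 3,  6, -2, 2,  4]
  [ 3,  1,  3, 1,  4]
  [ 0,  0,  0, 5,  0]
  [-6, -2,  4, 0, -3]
J_2(5) ⊕ J_2(5) ⊕ J_1(5)

The characteristic polynomial is
  det(x·I − A) = x^5 - 25*x^4 + 250*x^3 - 1250*x^2 + 3125*x - 3125 = (x - 5)^5

Eigenvalues and multiplicities (the geometric multiplicity of λ is n − rank(A − λI), which equals the number of Jordan blocks for λ):
  λ = 5: algebraic multiplicity = 5, geometric multiplicity = 3

Determining the block sizes for each eigenvalue:
  λ = 5: with am = 5 and gm = 3, the partition is not yet determined (e.g. several partitions of 5 into 3 parts exist). Let N = A − (5)·I. Computing rank(N^1) = 2, rank(N^2) = 0; the number of blocks of size ≥ j is rank(N^{j−1}) − rank(N^j), giving [3, 2]. So we have 2 block(s) of size 2, 1 block(s) of size 1 → block sizes [2, 2, 1]

Assembling the blocks gives a Jordan form
J =
  [5, 1, 0, 0, 0]
  [0, 5, 0, 0, 0]
  [0, 0, 5, 1, 0]
  [0, 0, 0, 5, 0]
  [0, 0, 0, 0, 5]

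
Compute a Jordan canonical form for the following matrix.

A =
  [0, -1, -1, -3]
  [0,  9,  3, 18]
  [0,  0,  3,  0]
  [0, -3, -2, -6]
J_2(0) ⊕ J_2(3)

The characteristic polynomial is
  det(x·I − A) = x^4 - 6*x^3 + 9*x^2 = x^2*(x - 3)^2

Eigenvalues and multiplicities (the geometric multiplicity of λ is n − rank(A − λI), which equals the number of Jordan blocks for λ):
  λ = 0: algebraic multiplicity = 2, geometric multiplicity = 1
  λ = 3: algebraic multiplicity = 2, geometric multiplicity = 1

Determining the block sizes for each eigenvalue:
  λ = 0: one block (gm = 1), so the single block has size am = 2 → block sizes [2]
  λ = 3: one block (gm = 1), so the single block has size am = 2 → block sizes [2]

Assembling the blocks gives a Jordan form
J =
  [0, 1, 0, 0]
  [0, 0, 0, 0]
  [0, 0, 3, 1]
  [0, 0, 0, 3]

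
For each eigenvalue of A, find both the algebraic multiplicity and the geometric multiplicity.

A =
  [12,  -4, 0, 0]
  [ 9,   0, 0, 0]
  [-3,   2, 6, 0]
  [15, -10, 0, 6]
λ = 6: alg = 4, geom = 3

Step 1 — factor the characteristic polynomial to read off the algebraic multiplicities:
  χ_A(x) = (x - 6)^4

Step 2 — compute geometric multiplicities via the rank-nullity identity g(λ) = n − rank(A − λI):
  rank(A − (6)·I) = 1, so dim ker(A − (6)·I) = n − 1 = 3

Summary:
  λ = 6: algebraic multiplicity = 4, geometric multiplicity = 3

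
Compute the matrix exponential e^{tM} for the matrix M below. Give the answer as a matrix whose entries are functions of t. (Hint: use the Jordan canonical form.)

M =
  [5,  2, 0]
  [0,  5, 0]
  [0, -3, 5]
e^{tM} =
  [exp(5*t), 2*t*exp(5*t), 0]
  [0, exp(5*t), 0]
  [0, -3*t*exp(5*t), exp(5*t)]

Strategy: write M = P · J · P⁻¹ where J is a Jordan canonical form, so e^{tM} = P · e^{tJ} · P⁻¹, and e^{tJ} can be computed block-by-block.

M has Jordan form
J =
  [5, 1, 0]
  [0, 5, 0]
  [0, 0, 5]
(up to reordering of blocks).

Per-block formulas:
  For a 1×1 block at λ = 5: exp(t · [5]) = [e^(5t)].
  For a 2×2 Jordan block J_2(5): exp(t · J_2(5)) = e^(5t)·(I + t·N), where N is the 2×2 nilpotent shift.

After assembling e^{tJ} and conjugating by P, we get:

e^{tM} =
  [exp(5*t), 2*t*exp(5*t), 0]
  [0, exp(5*t), 0]
  [0, -3*t*exp(5*t), exp(5*t)]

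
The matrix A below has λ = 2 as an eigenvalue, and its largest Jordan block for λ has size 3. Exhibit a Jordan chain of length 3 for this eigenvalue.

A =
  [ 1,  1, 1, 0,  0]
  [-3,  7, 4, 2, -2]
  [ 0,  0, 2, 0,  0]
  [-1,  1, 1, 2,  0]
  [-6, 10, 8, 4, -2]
A Jordan chain for λ = 2 of length 3:
v_1 = (-2, -2, 0, -2, -4)ᵀ
v_2 = (-1, -3, 0, -1, -6)ᵀ
v_3 = (1, 0, 0, 0, 0)ᵀ

Let N = A − (2)·I. We want v_3 with N^3 v_3 = 0 but N^2 v_3 ≠ 0; then v_{j-1} := N · v_j for j = 3, …, 2.

Pick v_3 = (1, 0, 0, 0, 0)ᵀ.
Then v_2 = N · v_3 = (-1, -3, 0, -1, -6)ᵀ.
Then v_1 = N · v_2 = (-2, -2, 0, -2, -4)ᵀ.

Sanity check: (A − (2)·I) v_1 = (0, 0, 0, 0, 0)ᵀ = 0. ✓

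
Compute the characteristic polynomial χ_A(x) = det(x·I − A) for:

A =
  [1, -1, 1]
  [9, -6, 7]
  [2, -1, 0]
x^3 + 5*x^2 + 8*x + 4

Expanding det(x·I − A) (e.g. by cofactor expansion or by noting that A is similar to its Jordan form J, which has the same characteristic polynomial as A) gives
  χ_A(x) = x^3 + 5*x^2 + 8*x + 4
which factors as (x + 1)*(x + 2)^2. The eigenvalues (with algebraic multiplicities) are λ = -2 with multiplicity 2, λ = -1 with multiplicity 1.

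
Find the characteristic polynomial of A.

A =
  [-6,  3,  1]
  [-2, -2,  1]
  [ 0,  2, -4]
x^3 + 12*x^2 + 48*x + 64

Expanding det(x·I − A) (e.g. by cofactor expansion or by noting that A is similar to its Jordan form J, which has the same characteristic polynomial as A) gives
  χ_A(x) = x^3 + 12*x^2 + 48*x + 64
which factors as (x + 4)^3. The eigenvalues (with algebraic multiplicities) are λ = -4 with multiplicity 3.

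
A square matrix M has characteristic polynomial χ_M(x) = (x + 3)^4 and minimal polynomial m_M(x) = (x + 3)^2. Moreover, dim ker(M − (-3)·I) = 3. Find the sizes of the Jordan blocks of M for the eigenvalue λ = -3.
Block sizes for λ = -3: [2, 1, 1]

Step 1 — from the characteristic polynomial, algebraic multiplicity of λ = -3 is 4. From dim ker(M − (-3)·I) = 3, there are exactly 3 Jordan blocks for λ = -3.
Step 2 — from the minimal polynomial, the factor (x + 3)^2 tells us the largest block for λ = -3 has size 2.
Step 3 — with total size 4, 3 blocks, and largest block 2, the block sizes (in nonincreasing order) are [2, 1, 1].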